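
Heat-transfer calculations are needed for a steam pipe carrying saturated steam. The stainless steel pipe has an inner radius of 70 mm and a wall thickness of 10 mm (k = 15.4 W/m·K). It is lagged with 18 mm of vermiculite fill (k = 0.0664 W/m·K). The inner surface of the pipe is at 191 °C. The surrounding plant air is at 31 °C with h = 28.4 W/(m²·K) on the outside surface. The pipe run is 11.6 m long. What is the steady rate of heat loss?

Q ≈ 3410 W

Per-layer cylindrical resistances, series-summed:
R_stainless steel pipe wall = ln(80/70)/(2π×15.4×11.6) = 1.19×10^-4 K/W
R_vermiculite fill = ln(98/80)/(2π×0.0664×11.6) = 0.04193 K/W
R_outer film = 1/(h_o·2πr_oL) = 1/(28.4×2π×0.098×11.6) = 0.00493 K/W
R_total = 0.04698 K/W
Q = ΔT/R_total = 160/0.04698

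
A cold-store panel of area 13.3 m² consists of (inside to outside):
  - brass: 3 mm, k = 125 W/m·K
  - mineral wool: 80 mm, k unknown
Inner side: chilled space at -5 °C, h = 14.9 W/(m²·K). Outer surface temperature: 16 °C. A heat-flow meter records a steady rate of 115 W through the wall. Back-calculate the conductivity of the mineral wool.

k ≈ 0.0339 W/(m·K)

Using the resistance-network approach (series):
R_inner film = 1/(h_i·A) = 1/(14.9×13.3) = 0.005046 K/W
R_brass = L/(kA) = 0.003/(125×13.3) = 1.805×10^-6 K/W
Sum of known resistances R_other = 0.005048 K/W
Total R = ΔT/Q = 21/115 = 0.1826 K/W
R_mineral wool = R_total − R_other = 0.1776 K/W
k = L/(R·A) = 0.08/(0.1776×13.3)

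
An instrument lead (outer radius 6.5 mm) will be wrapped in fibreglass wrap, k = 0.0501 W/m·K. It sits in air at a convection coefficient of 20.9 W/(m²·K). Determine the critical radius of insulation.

For a cylinder r_cr = k/h = 0.0501/20.9
r_cr = 2.4 mm; since the bare radius (6.5 mm) is above r_cr, any added insulation will reduce heat loss.

r_cr ≈ 2.4 mm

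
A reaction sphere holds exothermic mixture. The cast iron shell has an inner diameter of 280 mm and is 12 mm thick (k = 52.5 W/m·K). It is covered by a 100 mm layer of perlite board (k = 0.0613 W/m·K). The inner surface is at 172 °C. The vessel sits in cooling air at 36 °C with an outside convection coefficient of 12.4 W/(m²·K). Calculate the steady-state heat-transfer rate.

Q ≈ 39 W

Each spherical layer contributes R = (1/r_i − 1/r_o)/(4πk):
R_cast iron shell = (1/0.14 − 1/0.152)/(4π×52.5) = 8.548×10^-4 K/W
R_perlite board = (1/0.152 − 1/0.252)/(4π×0.0613) = 3.389 K/W
R_outer film = 1/(h·4πr_o²) = 1/(12.4×4π×0.252²) = 0.1011 K/W
R_total = 3.491 K/W
Q = ΔT/R_total = 136/3.491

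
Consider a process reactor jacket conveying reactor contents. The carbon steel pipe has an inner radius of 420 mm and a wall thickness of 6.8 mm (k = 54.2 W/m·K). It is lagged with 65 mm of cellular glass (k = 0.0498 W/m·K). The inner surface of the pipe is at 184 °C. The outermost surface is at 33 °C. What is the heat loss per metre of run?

q′ ≈ 333 W/m

Radial resistances (cylindrical: R_cond = ln(r_o/r_i)/(2πkL), R_conv = 1/(h·2πrL)):
R_carbon steel pipe wall = ln(426.8/420)/(2π×54.2×1) = 4.716×10^-5 K/W
R_cellular glass = ln(491.8/426.8)/(2π×0.0498×1) = 0.453 K/W
R_total = 0.4531 K/W
Q = ΔT/R_total = 151/0.4531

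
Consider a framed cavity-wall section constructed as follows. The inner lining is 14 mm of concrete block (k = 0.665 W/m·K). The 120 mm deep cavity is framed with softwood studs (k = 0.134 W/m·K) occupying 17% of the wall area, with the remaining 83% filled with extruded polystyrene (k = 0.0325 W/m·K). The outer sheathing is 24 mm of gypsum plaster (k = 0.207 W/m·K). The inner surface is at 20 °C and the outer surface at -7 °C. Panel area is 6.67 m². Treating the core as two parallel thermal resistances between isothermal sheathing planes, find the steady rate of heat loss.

Sheathing layers in series; stud and cavity paths in parallel between them.
R_inner = 0.014/(0.665×6.67) = 0.003156 K/W
R_stud  = 0.12/(0.134×0.17×6.67) = 0.7898 K/W
R_cav   = 0.12/(0.0325×0.83×6.67) = 0.667 K/W
1/R_core = 1/R_stud + 1/R_cav → R_core = 0.3616 K/W
R_outer = 0.024/(0.207×6.67) = 0.01738 K/W
R_total = 0.3821 K/W
Q = ΔT/R_total = 27/0.3821

Q ≈ 70.7 W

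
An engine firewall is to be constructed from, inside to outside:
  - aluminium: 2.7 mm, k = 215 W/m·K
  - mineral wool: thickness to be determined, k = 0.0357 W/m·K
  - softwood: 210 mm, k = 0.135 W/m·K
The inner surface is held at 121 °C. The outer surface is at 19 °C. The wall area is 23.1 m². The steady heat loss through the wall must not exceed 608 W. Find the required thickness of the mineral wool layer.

L ≈ 82.8 mm

Treating each layer as a thermal resistance in series:
R_aluminium = L/(kA) = 0.0027/(215×23.1) = 5.436×10^-7 K/W
R_softwood = L/(kA) = 0.21/(0.135×23.1) = 0.06734 K/W
Sum of the known resistances R_other = 0.06734 K/W
Required total resistance R_tot = ΔT/Q_allow = 102/608 = 0.1678 K/W
R_mineral wool = R_tot − R_other = 0.1004 K/W
L = R·k·A = 0.1004×0.0357×23.1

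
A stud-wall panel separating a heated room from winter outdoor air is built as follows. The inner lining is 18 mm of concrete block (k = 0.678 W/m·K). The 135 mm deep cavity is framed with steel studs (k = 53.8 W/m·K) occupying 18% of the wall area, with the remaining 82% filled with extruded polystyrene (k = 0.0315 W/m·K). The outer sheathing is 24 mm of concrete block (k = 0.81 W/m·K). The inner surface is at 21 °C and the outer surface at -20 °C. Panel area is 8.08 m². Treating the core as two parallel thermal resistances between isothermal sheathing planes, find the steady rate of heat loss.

Sheathing layers in series; stud and cavity paths in parallel between them.
R_inner = 0.018/(0.678×8.08) = 0.003286 K/W
R_stud  = 0.135/(53.8×0.18×8.08) = 0.001725 K/W
R_cav   = 0.135/(0.0315×0.82×8.08) = 0.6468 K/W
1/R_core = 1/R_stud + 1/R_cav → R_core = 0.001721 K/W
R_outer = 0.024/(0.81×8.08) = 0.003667 K/W
R_total = 0.008673 K/W
Q = ΔT/R_total = 41/0.008673

Q ≈ 4730 W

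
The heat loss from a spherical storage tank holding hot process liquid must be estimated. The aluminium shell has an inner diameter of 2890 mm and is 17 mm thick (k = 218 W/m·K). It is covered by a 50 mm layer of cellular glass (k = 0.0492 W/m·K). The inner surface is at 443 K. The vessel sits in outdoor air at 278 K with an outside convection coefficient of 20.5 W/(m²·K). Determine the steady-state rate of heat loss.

For a spherical shell R = (1/r₁ − 1/r₂)/(4πk); film R = 1/(h·4πr²). In series:
R_aluminium shell = (1/1.445 − 1/1.462)/(4π×218) = 2.937×10^-6 K/W
R_cellular glass = (1/1.462 − 1/1.512)/(4π×0.0492) = 0.03658 K/W
R_outer film = 1/(h·4πr_o²) = 1/(20.5×4π×1.512²) = 0.001698 K/W
R_total = 0.03829 K/W
Q = ΔT/R_total = 165/0.03829

Q ≈ 4310 W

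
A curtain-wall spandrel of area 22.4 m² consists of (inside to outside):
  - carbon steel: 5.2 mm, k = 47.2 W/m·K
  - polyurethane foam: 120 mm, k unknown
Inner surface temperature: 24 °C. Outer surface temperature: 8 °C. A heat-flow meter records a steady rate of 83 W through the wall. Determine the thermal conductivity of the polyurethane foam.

k ≈ 0.0278 W/(m·K)

Model the wall as resistances in series:
R_carbon steel = L/(kA) = 0.0052/(47.2×22.4) = 4.918×10^-6 K/W
Sum of known resistances R_other = 4.918×10^-6 K/W
Total R = ΔT/Q = 16/83 = 0.1928 K/W
R_polyurethane foam = R_total − R_other = 0.1928 K/W
k = L/(R·A) = 0.12/(0.1928×22.4)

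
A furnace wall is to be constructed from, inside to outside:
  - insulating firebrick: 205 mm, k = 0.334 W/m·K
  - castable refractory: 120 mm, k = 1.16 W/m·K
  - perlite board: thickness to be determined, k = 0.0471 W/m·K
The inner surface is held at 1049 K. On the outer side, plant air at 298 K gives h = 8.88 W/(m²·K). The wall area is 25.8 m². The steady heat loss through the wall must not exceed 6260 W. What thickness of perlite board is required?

L ≈ 107 mm

Treating each layer as a thermal resistance in series:
R_insulating firebrick = L/(kA) = 0.205/(0.334×25.8) = 0.02379 K/W
R_castable refractory = L/(kA) = 0.12/(1.16×25.8) = 0.00401 K/W
R_outer film = 1/(h_o·A) = 1/(8.88×25.8) = 0.004365 K/W
Sum of the known resistances R_other = 0.03216 K/W
Required total resistance R_tot = ΔT/Q_allow = 751/6260 = 0.12 K/W
R_perlite board = R_tot − R_other = 0.0878 K/W
L = R·k·A = 0.0878×0.0471×25.8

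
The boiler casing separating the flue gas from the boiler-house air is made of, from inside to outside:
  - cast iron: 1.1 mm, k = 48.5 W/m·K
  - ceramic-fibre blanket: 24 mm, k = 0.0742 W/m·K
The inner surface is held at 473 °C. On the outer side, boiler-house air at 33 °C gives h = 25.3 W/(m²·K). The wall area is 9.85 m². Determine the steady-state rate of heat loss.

Q ≈ 11900 W

Series thermal resistances:
R_cast iron = L/(kA) = 0.0011/(48.5×9.85) = 2.303×10^-6 K/W
R_ceramic-fibre blanket = L/(kA) = 0.024/(0.0742×9.85) = 0.03284 K/W
R_outer film = 1/(h_o·A) = 1/(25.3×9.85) = 0.004013 K/W
R_total = 0.03685 K/W
Q = ΔT / R_total = 440 / 0.03685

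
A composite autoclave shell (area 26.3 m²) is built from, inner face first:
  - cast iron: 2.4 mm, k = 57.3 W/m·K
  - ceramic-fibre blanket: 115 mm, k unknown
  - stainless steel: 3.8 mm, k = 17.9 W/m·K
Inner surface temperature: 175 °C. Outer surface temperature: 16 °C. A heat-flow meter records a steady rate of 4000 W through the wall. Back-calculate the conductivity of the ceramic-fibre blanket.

k ≈ 0.11 W/(m·K)

Series thermal resistances:
R_cast iron = L/(kA) = 0.0024/(57.3×26.3) = 1.593×10^-6 K/W
R_stainless steel = L/(kA) = 0.0038/(17.9×26.3) = 8.072×10^-6 K/W
Sum of known resistances R_other = 9.664×10^-6 K/W
Total R = ΔT/Q = 159/4000 = 0.03975 K/W
R_ceramic-fibre blanket = R_total − R_other = 0.03974 K/W
k = L/(R·A) = 0.115/(0.03974×26.3)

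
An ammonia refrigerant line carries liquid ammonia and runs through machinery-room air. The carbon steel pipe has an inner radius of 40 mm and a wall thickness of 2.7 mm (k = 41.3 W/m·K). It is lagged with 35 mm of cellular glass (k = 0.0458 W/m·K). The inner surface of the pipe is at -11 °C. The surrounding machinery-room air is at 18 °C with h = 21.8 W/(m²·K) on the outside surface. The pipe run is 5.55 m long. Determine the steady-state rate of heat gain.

Per-layer cylindrical resistances, series-summed:
R_carbon steel pipe wall = ln(42.7/40)/(2π×41.3×5.55) = 4.535×10^-5 K/W
R_cellular glass = ln(77.7/42.7)/(2π×0.0458×5.55) = 0.3748 K/W
R_outer film = 1/(h_o·2πr_oL) = 1/(21.8×2π×0.0777×5.55) = 0.01693 K/W
R_total = 0.3918 K/W
Q = ΔT/R_total = 29/0.3918

Q ≈ 74 W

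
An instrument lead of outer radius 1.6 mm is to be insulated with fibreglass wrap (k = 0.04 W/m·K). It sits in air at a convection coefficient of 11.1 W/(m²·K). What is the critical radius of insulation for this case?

For a cylinder r_cr = k/h = 0.04/11.1
r_cr = 3.6 mm; since the bare radius (1.6 mm) is below r_cr, adding a thin layer of insulation will *increase* heat loss.

r_cr ≈ 3.6 mm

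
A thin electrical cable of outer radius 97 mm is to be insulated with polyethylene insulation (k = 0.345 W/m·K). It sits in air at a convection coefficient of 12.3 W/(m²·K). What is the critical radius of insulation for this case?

r_cr ≈ 28 mm

For a cylinder r_cr = k/h = 0.345/12.3
r_cr = 28 mm; since the bare radius (97 mm) is above r_cr, any added insulation will reduce heat loss.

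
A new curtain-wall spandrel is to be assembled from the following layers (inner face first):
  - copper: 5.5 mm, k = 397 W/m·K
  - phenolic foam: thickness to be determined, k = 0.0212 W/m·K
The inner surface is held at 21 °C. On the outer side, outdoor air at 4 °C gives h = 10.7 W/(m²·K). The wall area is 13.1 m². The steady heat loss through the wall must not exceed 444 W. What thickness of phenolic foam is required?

L ≈ 8.65 mm

Series thermal resistances:
R_copper = L/(kA) = 0.0055/(397×13.1) = 1.058×10^-6 K/W
R_outer film = 1/(h_o·A) = 1/(10.7×13.1) = 0.007134 K/W
Sum of the known resistances R_other = 0.007135 K/W
Required total resistance R_tot = ΔT/Q_allow = 17/444 = 0.03829 K/W
R_phenolic foam = R_tot − R_other = 0.03115 K/W
L = R·k·A = 0.03115×0.0212×13.1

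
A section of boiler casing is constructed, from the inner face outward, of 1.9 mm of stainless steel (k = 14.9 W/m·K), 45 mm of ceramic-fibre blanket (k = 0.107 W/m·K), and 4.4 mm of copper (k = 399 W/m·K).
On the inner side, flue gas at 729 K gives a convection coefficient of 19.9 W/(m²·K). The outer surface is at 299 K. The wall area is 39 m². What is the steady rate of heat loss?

Using the resistance-network approach (series):
R_inner film = 1/(h_i·A) = 1/(19.9×39) = 0.001288 K/W
R_stainless steel = L/(kA) = 0.0019/(14.9×39) = 3.27×10^-6 K/W
R_ceramic-fibre blanket = L/(kA) = 0.045/(0.107×39) = 0.01078 K/W
R_copper = L/(kA) = 0.0044/(399×39) = 2.828×10^-7 K/W
R_total = 0.01208 K/W
Q = ΔT / R_total = 430 / 0.01208

Q ≈ 35600 W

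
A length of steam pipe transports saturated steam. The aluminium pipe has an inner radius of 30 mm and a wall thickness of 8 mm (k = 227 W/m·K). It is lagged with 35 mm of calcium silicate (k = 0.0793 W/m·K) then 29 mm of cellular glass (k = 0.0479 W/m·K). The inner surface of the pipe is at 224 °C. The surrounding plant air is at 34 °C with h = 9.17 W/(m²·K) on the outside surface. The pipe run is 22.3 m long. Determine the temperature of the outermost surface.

Cylindrical conduction, so R = ln(r₂/r₁)/(2πkL) per layer, in series:
R_aluminium pipe wall = ln(38/30)/(2π×227×22.3) = 7.432×10^-6 K/W
R_calcium silicate = ln(73/38)/(2π×0.0793×22.3) = 0.05876 K/W
R_cellular glass = ln(102/73)/(2π×0.0479×22.3) = 0.04984 K/W
R_outer film = 1/(h_o·2πr_oL) = 1/(9.17×2π×0.102×22.3) = 0.00763 K/W
R_total = 0.1162 K/W
Q = ΔT/R_total = 190/0.1162
Q = 1630 W
T_interface = T_inner − Q·ΣR(inner→interface) = 224 − 1630×0.1086

T ≈ 46.5 °C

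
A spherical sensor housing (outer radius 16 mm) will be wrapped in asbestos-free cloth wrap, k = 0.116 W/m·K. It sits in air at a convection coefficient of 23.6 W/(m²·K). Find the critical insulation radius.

For a sphere r_cr = 2k/h = 2×0.116/23.6
r_cr = 9.83 mm; since the bare radius (16 mm) is above r_cr, any added insulation will reduce heat loss.

r_cr ≈ 9.83 mm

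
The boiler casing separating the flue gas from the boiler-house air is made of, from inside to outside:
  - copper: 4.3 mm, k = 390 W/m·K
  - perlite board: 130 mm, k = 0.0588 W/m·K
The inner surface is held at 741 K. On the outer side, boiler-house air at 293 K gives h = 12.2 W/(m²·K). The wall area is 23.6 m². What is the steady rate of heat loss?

Q ≈ 4610 W

Using the resistance-network approach (series):
R_copper = L/(kA) = 0.0043/(390×23.6) = 4.672×10^-7 K/W
R_perlite board = L/(kA) = 0.13/(0.0588×23.6) = 0.09368 K/W
R_outer film = 1/(h_o·A) = 1/(12.2×23.6) = 0.003473 K/W
R_total = 0.09716 K/W
Q = ΔT / R_total = 448 / 0.09716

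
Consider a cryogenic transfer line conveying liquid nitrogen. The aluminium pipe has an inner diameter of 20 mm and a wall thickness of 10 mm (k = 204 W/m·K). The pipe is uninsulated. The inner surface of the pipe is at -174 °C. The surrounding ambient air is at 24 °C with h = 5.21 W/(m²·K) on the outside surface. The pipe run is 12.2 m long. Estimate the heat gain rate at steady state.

Q ≈ 1580 W

Per-layer cylindrical resistances, series-summed:
R_aluminium pipe wall = ln(20/10)/(2π×204×12.2) = 4.433×10^-5 K/W
R_outer film = 1/(h_o·2πr_oL) = 1/(5.21×2π×0.02×12.2) = 0.1252 K/W
R_total = 0.1252 K/W
Q = ΔT/R_total = 198/0.1252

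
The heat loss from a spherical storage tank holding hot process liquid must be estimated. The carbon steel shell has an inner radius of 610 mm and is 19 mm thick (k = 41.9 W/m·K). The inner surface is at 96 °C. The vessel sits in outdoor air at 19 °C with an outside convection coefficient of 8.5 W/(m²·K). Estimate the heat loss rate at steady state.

Q ≈ 3240 W

Each spherical layer contributes R = (1/r_i − 1/r_o)/(4πk):
R_carbon steel shell = (1/0.61 − 1/0.629)/(4π×41.9) = 9.405×10^-5 K/W
R_outer film = 1/(h·4πr_o²) = 1/(8.5×4π×0.629²) = 0.02366 K/W
R_total = 0.02376 K/W
Q = ΔT/R_total = 77/0.02376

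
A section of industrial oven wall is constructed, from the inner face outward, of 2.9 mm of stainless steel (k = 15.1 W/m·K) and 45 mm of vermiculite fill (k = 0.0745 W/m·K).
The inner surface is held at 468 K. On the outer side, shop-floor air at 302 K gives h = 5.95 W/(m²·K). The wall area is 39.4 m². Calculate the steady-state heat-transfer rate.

Thermal resistances in series:
R_stainless steel = L/(kA) = 0.0029/(15.1×39.4) = 4.874×10^-6 K/W
R_vermiculite fill = L/(kA) = 0.045/(0.0745×39.4) = 0.01533 K/W
R_outer film = 1/(h_o·A) = 1/(5.95×39.4) = 0.004266 K/W
R_total = 0.0196 K/W
Q = ΔT / R_total = 166 / 0.0196

Q ≈ 8470 W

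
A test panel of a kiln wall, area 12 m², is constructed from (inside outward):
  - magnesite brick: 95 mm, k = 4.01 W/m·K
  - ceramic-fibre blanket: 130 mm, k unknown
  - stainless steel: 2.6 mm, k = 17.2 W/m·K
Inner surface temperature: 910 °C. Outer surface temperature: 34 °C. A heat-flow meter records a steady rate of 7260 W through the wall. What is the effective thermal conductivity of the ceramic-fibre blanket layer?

k ≈ 0.0913 W/(m·K)

Treating each layer as a thermal resistance in series:
R_magnesite brick = L/(kA) = 0.095/(4.01×12) = 0.001974 K/W
R_stainless steel = L/(kA) = 0.0026/(17.2×12) = 1.26×10^-5 K/W
Sum of known resistances R_other = 0.001987 K/W
Total R = ΔT/Q = 876/7260 = 0.1207 K/W
R_ceramic-fibre blanket = R_total − R_other = 0.1187 K/W
k = L/(R·A) = 0.13/(0.1187×12)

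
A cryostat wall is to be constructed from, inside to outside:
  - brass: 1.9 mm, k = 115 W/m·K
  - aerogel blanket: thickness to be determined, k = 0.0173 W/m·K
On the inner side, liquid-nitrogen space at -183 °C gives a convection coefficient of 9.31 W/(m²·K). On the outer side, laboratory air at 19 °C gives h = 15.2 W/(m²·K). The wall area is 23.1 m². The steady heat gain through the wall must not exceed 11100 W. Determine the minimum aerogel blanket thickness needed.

Using the resistance-network approach (series):
R_inner film = 1/(h_i·A) = 1/(9.31×23.1) = 0.00465 K/W
R_brass = L/(kA) = 0.0019/(115×23.1) = 7.152×10^-7 K/W
R_outer film = 1/(h_o·A) = 1/(15.2×23.1) = 0.002848 K/W
Sum of the known resistances R_other = 0.007499 K/W
Required total resistance R_tot = ΔT/Q_allow = 202/11100 = 0.0182 K/W
R_aerogel blanket = R_tot − R_other = 0.0107 K/W
L = R·k·A = 0.0107×0.0173×23.1

L ≈ 4.28 mm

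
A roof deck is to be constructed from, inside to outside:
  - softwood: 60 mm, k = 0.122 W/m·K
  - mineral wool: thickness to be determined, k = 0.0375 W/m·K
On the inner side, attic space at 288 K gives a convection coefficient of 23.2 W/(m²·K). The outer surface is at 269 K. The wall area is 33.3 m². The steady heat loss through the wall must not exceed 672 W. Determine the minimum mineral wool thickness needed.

Using the resistance-network approach (series):
R_inner film = 1/(h_i·A) = 1/(23.2×33.3) = 0.001294 K/W
R_softwood = L/(kA) = 0.06/(0.122×33.3) = 0.01477 K/W
Sum of the known resistances R_other = 0.01606 K/W
Required total resistance R_tot = ΔT/Q_allow = 19/672 = 0.02827 K/W
R_mineral wool = R_tot − R_other = 0.01221 K/W
L = R·k·A = 0.01221×0.0375×33.3

L ≈ 15.2 mm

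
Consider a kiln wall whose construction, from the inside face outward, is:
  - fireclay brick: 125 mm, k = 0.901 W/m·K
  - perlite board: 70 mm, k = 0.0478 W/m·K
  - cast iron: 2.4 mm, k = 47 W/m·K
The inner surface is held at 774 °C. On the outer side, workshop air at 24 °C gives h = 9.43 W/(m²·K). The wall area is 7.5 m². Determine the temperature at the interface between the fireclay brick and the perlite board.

Treating each layer as a thermal resistance in series:
R_fireclay brick = L/(kA) = 0.125/(0.901×7.5) = 0.0185 K/W
R_perlite board = L/(kA) = 0.07/(0.0478×7.5) = 0.1953 K/W
R_cast iron = L/(kA) = 0.0024/(47×7.5) = 6.809×10^-6 K/W
R_outer film = 1/(h_o·A) = 1/(9.43×7.5) = 0.01414 K/W
R_total = 0.2279 K/W;  Q = ΔT/R_total = 750/0.2279 = 3291 W
T_interface = T_inner − Q·ΣR(inner→interface) = 774 − 3290×0.0185

T ≈ 713 °C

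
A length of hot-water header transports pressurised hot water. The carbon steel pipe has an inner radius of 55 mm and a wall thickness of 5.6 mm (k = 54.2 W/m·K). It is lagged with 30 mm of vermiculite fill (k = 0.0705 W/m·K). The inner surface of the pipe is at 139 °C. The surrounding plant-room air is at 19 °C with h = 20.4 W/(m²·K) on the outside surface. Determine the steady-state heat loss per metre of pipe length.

q′ ≈ 121 W/m

Radial resistances (cylindrical: R_cond = ln(r_o/r_i)/(2πkL), R_conv = 1/(h·2πrL)):
R_carbon steel pipe wall = ln(60.6/55)/(2π×54.2×1) = 2.847×10^-4 K/W
R_vermiculite fill = ln(90.6/60.6)/(2π×0.0705×1) = 0.9079 K/W
R_outer film = 1/(h_o·2πr_oL) = 1/(20.4×2π×0.0906×1) = 0.08611 K/W
R_total = 0.9943 K/W
Q = ΔT/R_total = 120/0.9943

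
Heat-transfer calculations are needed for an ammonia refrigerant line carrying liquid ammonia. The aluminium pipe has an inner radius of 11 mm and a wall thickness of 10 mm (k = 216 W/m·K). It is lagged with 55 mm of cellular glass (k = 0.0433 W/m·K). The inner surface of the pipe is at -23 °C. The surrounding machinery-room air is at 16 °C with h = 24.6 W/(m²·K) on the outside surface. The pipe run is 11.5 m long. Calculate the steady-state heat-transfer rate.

Q ≈ 93.2 W

Cylindrical conduction, so R = ln(r₂/r₁)/(2πkL) per layer, in series:
R_aluminium pipe wall = ln(21/11)/(2π×216×11.5) = 4.143×10^-5 K/W
R_cellular glass = ln(76/21)/(2π×0.0433×11.5) = 0.4111 K/W
R_outer film = 1/(h_o·2πr_oL) = 1/(24.6×2π×0.076×11.5) = 0.007402 K/W
R_total = 0.4185 K/W
Q = ΔT/R_total = 39/0.4185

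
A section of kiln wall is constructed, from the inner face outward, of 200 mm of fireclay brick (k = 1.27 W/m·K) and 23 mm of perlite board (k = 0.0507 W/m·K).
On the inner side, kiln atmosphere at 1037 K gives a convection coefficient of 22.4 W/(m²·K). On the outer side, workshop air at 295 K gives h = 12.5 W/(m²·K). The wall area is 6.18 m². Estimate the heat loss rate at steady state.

Q ≈ 6230 W

Thermal resistances in series:
R_inner film = 1/(h_i·A) = 1/(22.4×6.18) = 0.007224 K/W
R_fireclay brick = L/(kA) = 0.2/(1.27×6.18) = 0.02548 K/W
R_perlite board = L/(kA) = 0.023/(0.0507×6.18) = 0.07341 K/W
R_outer film = 1/(h_o·A) = 1/(12.5×6.18) = 0.01294 K/W
R_total = 0.1191 K/W
Q = ΔT / R_total = 742 / 0.1191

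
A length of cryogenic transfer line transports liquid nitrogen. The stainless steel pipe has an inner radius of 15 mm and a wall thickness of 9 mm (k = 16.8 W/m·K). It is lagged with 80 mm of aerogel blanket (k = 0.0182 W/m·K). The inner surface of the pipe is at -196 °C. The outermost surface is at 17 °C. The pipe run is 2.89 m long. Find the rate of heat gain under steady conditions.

Q ≈ 48 W

Treating each annulus and film as a series resistance:
R_stainless steel pipe wall = ln(24/15)/(2π×16.8×2.89) = 0.001541 K/W
R_aerogel blanket = ln(104/24)/(2π×0.0182×2.89) = 4.437 K/W
R_total = 4.438 K/W
Q = ΔT/R_total = 213/4.438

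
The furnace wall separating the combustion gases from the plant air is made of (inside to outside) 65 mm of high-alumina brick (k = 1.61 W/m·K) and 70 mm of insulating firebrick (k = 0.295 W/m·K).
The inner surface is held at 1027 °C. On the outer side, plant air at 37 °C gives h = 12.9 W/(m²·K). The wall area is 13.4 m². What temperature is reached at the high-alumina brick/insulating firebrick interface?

Model the wall as resistances in series:
R_high-alumina brick = L/(kA) = 0.065/(1.61×13.4) = 0.003013 K/W
R_insulating firebrick = L/(kA) = 0.07/(0.295×13.4) = 0.01771 K/W
R_outer film = 1/(h_o·A) = 1/(12.9×13.4) = 0.005785 K/W
R_total = 0.02651 K/W;  Q = ΔT/R_total = 990/0.02651 = 37350 W
T_interface = T_inner − Q·ΣR(inner→interface) = 1027 − 37400×0.003013

T ≈ 914 °C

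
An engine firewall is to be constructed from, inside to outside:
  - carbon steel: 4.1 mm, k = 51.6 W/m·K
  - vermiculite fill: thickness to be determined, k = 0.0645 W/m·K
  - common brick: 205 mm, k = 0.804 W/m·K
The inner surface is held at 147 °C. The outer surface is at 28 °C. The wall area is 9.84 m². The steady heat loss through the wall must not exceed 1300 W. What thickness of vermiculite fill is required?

L ≈ 41.6 mm

Model the wall as resistances in series:
R_carbon steel = L/(kA) = 0.0041/(51.6×9.84) = 8.075×10^-6 K/W
R_common brick = L/(kA) = 0.205/(0.804×9.84) = 0.02591 K/W
Sum of the known resistances R_other = 0.02592 K/W
Required total resistance R_tot = ΔT/Q_allow = 119/1300 = 0.09154 K/W
R_vermiculite fill = R_tot − R_other = 0.06562 K/W
L = R·k·A = 0.06562×0.0645×9.84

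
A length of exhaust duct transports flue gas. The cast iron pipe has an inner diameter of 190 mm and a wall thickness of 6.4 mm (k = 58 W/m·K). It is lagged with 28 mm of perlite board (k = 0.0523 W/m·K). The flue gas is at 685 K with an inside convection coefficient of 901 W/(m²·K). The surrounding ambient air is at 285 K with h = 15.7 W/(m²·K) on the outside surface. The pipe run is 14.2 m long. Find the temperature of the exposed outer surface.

Per-layer cylindrical resistances, series-summed:
R_inner film = 1/(h_i·2πr₁L) = 1/(901×2π×0.095×14.2) = 1.309×10^-4 K/W
R_cast iron pipe wall = ln(101.4/95)/(2π×58×14.2) = 1.26×10^-5 K/W
R_perlite board = ln(129.4/101.4)/(2π×0.0523×14.2) = 0.05225 K/W
R_outer film = 1/(h_o·2πr_oL) = 1/(15.7×2π×0.1294×14.2) = 0.005517 K/W
R_total = 0.05792 K/W
Q = ΔT/R_total = 400/0.05792
Q = 6910 W
T_interface = T_inner − Q·ΣR(inner→interface) = 685 − 6910×0.0524

T ≈ 323 K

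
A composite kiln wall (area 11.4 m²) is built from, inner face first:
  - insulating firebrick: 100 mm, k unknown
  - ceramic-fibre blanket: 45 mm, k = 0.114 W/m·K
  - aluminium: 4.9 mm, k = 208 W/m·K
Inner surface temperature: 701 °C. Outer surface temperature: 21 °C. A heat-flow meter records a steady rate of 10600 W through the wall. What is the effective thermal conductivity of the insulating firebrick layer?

Thermal resistances in series:
R_ceramic-fibre blanket = L/(kA) = 0.045/(0.114×11.4) = 0.03463 K/W
R_aluminium = L/(kA) = 0.0049/(208×11.4) = 2.066×10^-6 K/W
Sum of known resistances R_other = 0.03463 K/W
Total R = ΔT/Q = 680/10600 = 0.06415 K/W
R_insulating firebrick = R_total − R_other = 0.02952 K/W
k = L/(R·A) = 0.1/(0.02952×11.4)

k ≈ 0.297 W/(m·K)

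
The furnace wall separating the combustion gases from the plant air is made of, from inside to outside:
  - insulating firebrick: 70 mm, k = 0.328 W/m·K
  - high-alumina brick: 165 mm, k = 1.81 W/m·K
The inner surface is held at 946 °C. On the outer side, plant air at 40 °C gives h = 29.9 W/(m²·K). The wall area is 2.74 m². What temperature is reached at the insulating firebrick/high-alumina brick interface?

Series thermal resistances:
R_insulating firebrick = L/(kA) = 0.07/(0.328×2.74) = 0.07789 K/W
R_high-alumina brick = L/(kA) = 0.165/(1.81×2.74) = 0.03327 K/W
R_outer film = 1/(h_o·A) = 1/(29.9×2.74) = 0.01221 K/W
R_total = 0.1234 K/W;  Q = ΔT/R_total = 906/0.1234 = 7344 W
T_interface = T_inner − Q·ΣR(inner→interface) = 946 − 7340×0.07789

T ≈ 374 °C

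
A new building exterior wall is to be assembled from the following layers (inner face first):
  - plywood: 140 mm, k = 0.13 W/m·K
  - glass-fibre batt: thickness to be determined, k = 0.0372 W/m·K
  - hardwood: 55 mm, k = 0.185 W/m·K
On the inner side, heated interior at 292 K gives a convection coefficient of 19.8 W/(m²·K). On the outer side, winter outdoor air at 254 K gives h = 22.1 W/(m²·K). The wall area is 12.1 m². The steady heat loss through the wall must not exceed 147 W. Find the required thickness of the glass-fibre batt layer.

Thermal resistances in series:
R_inner film = 1/(h_i·A) = 1/(19.8×12.1) = 0.004174 K/W
R_plywood = L/(kA) = 0.14/(0.13×12.1) = 0.089 K/W
R_hardwood = L/(kA) = 0.055/(0.185×12.1) = 0.02457 K/W
R_outer film = 1/(h_o·A) = 1/(22.1×12.1) = 0.00374 K/W
Sum of the known resistances R_other = 0.1215 K/W
Required total resistance R_tot = ΔT/Q_allow = 38/147 = 0.2585 K/W
R_glass-fibre batt = R_tot − R_other = 0.137 K/W
L = R·k·A = 0.137×0.0372×12.1

L ≈ 61.7 mm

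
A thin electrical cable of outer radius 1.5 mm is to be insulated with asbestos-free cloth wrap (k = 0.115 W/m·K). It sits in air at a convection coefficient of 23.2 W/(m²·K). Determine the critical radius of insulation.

For a cylinder r_cr = k/h = 0.115/23.2
r_cr = 4.96 mm; since the bare radius (1.5 mm) is below r_cr, adding a thin layer of insulation will *increase* heat loss.

r_cr ≈ 4.96 mm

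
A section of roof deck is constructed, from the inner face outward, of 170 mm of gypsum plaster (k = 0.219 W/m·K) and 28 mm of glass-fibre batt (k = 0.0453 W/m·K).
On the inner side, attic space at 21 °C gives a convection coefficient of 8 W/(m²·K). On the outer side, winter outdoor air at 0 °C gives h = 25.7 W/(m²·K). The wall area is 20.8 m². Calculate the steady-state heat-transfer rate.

Q ≈ 280 W

Using the resistance-network approach (series):
R_inner film = 1/(h_i·A) = 1/(8×20.8) = 0.00601 K/W
R_gypsum plaster = L/(kA) = 0.17/(0.219×20.8) = 0.03732 K/W
R_glass-fibre batt = L/(kA) = 0.028/(0.0453×20.8) = 0.02972 K/W
R_outer film = 1/(h_o·A) = 1/(25.7×20.8) = 0.001871 K/W
R_total = 0.07492 K/W
Q = ΔT / R_total = 21 / 0.07492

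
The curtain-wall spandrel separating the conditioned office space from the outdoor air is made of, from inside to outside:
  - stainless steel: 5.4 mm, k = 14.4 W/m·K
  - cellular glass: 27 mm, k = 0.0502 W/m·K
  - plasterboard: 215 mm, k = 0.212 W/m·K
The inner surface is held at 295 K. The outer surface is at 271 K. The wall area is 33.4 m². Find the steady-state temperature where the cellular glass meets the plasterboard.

Thermal resistances in series:
R_stainless steel = L/(kA) = 0.0054/(14.4×33.4) = 1.123×10^-5 K/W
R_cellular glass = L/(kA) = 0.027/(0.0502×33.4) = 0.0161 K/W
R_plasterboard = L/(kA) = 0.215/(0.212×33.4) = 0.03036 K/W
R_total = 0.04648 K/W;  Q = ΔT/R_total = 24/0.04648 = 516.4 W
T_interface = T_inner − Q·ΣR(inner→interface) = 295 − 516×0.01611

T ≈ 287 K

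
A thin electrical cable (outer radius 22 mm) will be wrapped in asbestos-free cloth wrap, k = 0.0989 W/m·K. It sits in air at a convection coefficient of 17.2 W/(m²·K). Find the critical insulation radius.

For a cylinder r_cr = k/h = 0.0989/17.2
r_cr = 5.75 mm; since the bare radius (22 mm) is above r_cr, any added insulation will reduce heat loss.

r_cr ≈ 5.75 mm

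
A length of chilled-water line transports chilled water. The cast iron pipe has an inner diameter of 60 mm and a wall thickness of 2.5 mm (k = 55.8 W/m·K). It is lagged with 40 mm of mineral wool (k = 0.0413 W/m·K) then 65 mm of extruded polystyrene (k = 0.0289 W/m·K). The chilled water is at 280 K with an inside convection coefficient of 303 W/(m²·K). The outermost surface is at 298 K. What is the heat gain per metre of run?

q′ ≈ 2.71 W/m

Per-layer cylindrical resistances, series-summed:
R_inner film = 1/(h_i·2πr₁L) = 1/(303×2π×0.03×1) = 0.01751 K/W
R_cast iron pipe wall = ln(32.5/30)/(2π×55.8×1) = 2.283×10^-4 K/W
R_mineral wool = ln(72.5/32.5)/(2π×0.0413×1) = 3.092 K/W
R_extruded polystyrene = ln(137.5/72.5)/(2π×0.0289×1) = 3.525 K/W
R_total = 6.634 K/W
Q = ΔT/R_total = 18/6.634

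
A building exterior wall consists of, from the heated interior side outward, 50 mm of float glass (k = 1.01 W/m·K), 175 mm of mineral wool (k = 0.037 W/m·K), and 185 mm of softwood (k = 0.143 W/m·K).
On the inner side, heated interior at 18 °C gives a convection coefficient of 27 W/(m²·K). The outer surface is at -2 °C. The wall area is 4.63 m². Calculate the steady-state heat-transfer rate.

Q ≈ 15.2 W

Series thermal resistances:
R_inner film = 1/(h_i·A) = 1/(27×4.63) = 0.007999 K/W
R_float glass = L/(kA) = 0.05/(1.01×4.63) = 0.01069 K/W
R_mineral wool = L/(kA) = 0.175/(0.037×4.63) = 1.022 K/W
R_softwood = L/(kA) = 0.185/(0.143×4.63) = 0.2794 K/W
R_total = 1.32 K/W
Q = ΔT / R_total = 20 / 1.32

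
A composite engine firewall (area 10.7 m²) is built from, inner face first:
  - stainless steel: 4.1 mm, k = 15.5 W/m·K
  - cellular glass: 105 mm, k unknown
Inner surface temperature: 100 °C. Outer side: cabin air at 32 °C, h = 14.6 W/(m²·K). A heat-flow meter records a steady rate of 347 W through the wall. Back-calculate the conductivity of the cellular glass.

Series thermal resistances:
R_stainless steel = L/(kA) = 0.0041/(15.5×10.7) = 2.472×10^-5 K/W
R_outer film = 1/(h_o·A) = 1/(14.6×10.7) = 0.006401 K/W
Sum of known resistances R_other = 0.006426 K/W
Total R = ΔT/Q = 68/347 = 0.196 K/W
R_cellular glass = R_total − R_other = 0.1895 K/W
k = L/(R·A) = 0.105/(0.1895×10.7)

k ≈ 0.0518 W/(m·K)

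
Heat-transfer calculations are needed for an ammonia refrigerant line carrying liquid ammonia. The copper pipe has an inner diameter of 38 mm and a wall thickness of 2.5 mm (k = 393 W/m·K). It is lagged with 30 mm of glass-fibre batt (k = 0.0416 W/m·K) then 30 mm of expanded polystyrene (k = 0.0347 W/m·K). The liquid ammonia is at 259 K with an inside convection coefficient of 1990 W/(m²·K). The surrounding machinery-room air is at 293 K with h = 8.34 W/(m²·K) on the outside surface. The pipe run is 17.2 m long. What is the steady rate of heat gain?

Radial resistances (cylindrical: R_cond = ln(r_o/r_i)/(2πkL), R_conv = 1/(h·2πrL)):
R_inner film = 1/(h_i·2πr₁L) = 1/(1990×2π×0.019×17.2) = 2.447×10^-4 K/W
R_copper pipe wall = ln(21.5/19)/(2π×393×17.2) = 2.91×10^-6 K/W
R_glass-fibre batt = ln(51.5/21.5)/(2π×0.0416×17.2) = 0.1943 K/W
R_expanded polystyrene = ln(81.5/51.5)/(2π×0.0347×17.2) = 0.1224 K/W
R_outer film = 1/(h_o·2πr_oL) = 1/(8.34×2π×0.0815×17.2) = 0.01361 K/W
R_total = 0.3306 K/W
Q = ΔT/R_total = 34/0.3306

Q ≈ 103 W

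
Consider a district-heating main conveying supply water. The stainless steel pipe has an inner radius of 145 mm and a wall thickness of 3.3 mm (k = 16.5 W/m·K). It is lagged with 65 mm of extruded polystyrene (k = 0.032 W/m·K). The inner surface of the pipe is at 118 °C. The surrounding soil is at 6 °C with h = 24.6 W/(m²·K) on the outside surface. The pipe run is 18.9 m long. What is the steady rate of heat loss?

Q ≈ 1150 W

Radial resistances (cylindrical: R_cond = ln(r_o/r_i)/(2πkL), R_conv = 1/(h·2πrL)):
R_stainless steel pipe wall = ln(148.3/145)/(2π×16.5×18.9) = 1.148×10^-5 K/W
R_extruded polystyrene = ln(213.3/148.3)/(2π×0.032×18.9) = 0.09565 K/W
R_outer film = 1/(h_o·2πr_oL) = 1/(24.6×2π×0.2133×18.9) = 0.001605 K/W
R_total = 0.09726 K/W
Q = ΔT/R_total = 112/0.09726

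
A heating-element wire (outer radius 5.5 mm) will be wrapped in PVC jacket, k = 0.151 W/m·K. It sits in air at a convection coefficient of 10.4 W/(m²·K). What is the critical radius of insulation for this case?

r_cr ≈ 14.5 mm

For a cylinder r_cr = k/h = 0.151/10.4
r_cr = 14.5 mm; since the bare radius (5.5 mm) is below r_cr, adding a thin layer of insulation will *increase* heat loss.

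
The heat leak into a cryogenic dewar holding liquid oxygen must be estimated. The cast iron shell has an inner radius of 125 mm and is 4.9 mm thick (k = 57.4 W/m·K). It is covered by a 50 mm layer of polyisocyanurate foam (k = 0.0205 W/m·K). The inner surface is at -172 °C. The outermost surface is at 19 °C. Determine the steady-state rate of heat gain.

Q ≈ 23 W

Radial (spherical) resistances in series:
R_cast iron shell = (1/0.125 − 1/0.1299)/(4π×57.4) = 4.184×10^-4 K/W
R_polyisocyanurate foam = (1/0.1299 − 1/0.1799)/(4π×0.0205) = 8.306 K/W
R_total = 8.306 K/W
Q = ΔT/R_total = 191/8.306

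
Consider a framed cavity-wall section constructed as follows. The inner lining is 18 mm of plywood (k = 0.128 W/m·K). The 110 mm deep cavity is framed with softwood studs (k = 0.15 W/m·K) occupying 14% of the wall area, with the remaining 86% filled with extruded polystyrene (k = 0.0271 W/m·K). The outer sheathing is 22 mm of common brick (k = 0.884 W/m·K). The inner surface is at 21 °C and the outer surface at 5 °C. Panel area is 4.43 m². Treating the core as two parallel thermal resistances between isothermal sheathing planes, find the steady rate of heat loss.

Sheathing layers in series; stud and cavity paths in parallel between them.
R_inner = 0.018/(0.128×4.43) = 0.03174 K/W
R_stud  = 0.11/(0.15×0.14×4.43) = 1.182 K/W
R_cav   = 0.11/(0.0271×0.86×4.43) = 1.065 K/W
1/R_core = 1/R_stud + 1/R_cav → R_core = 0.5604 K/W
R_outer = 0.022/(0.884×4.43) = 0.005618 K/W
R_total = 0.5978 K/W
Q = ΔT/R_total = 16/0.5978

Q ≈ 26.8 W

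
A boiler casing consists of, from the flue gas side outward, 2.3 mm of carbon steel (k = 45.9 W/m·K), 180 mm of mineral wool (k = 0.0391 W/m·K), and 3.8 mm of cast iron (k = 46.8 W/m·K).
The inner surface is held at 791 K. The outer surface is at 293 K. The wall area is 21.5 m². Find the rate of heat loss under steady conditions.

Q ≈ 2330 W

Treating each layer as a thermal resistance in series:
R_carbon steel = L/(kA) = 0.0023/(45.9×21.5) = 2.331×10^-6 K/W
R_mineral wool = L/(kA) = 0.18/(0.0391×21.5) = 0.2141 K/W
R_cast iron = L/(kA) = 0.0038/(46.8×21.5) = 3.777×10^-6 K/W
R_total = 0.2141 K/W
Q = ΔT / R_total = 498 / 0.2141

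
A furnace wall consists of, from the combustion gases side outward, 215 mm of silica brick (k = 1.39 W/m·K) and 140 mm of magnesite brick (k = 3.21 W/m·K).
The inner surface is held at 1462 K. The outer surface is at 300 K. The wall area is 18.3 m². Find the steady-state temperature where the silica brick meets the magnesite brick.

T ≈ 556 K

Treating each layer as a thermal resistance in series:
R_silica brick = L/(kA) = 0.215/(1.39×18.3) = 0.008452 K/W
R_magnesite brick = L/(kA) = 0.14/(3.21×18.3) = 0.002383 K/W
R_total = 0.01084 K/W;  Q = ΔT/R_total = 1162/0.01084 = 107200 W
T_interface = T_inner − Q·ΣR(inner→interface) = 1462 − 107000×0.008452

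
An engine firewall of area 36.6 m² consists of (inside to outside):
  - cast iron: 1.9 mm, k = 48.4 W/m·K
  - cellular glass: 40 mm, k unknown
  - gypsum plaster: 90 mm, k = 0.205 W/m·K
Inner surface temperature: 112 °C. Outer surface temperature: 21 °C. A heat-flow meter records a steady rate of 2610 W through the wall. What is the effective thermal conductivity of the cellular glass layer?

k ≈ 0.0478 W/(m·K)

Model the wall as resistances in series:
R_cast iron = L/(kA) = 0.0019/(48.4×36.6) = 1.073×10^-6 K/W
R_gypsum plaster = L/(kA) = 0.09/(0.205×36.6) = 0.012 K/W
Sum of known resistances R_other = 0.012 K/W
Total R = ΔT/Q = 91/2610 = 0.03487 K/W
R_cellular glass = R_total − R_other = 0.02287 K/W
k = L/(R·A) = 0.04/(0.02287×36.6)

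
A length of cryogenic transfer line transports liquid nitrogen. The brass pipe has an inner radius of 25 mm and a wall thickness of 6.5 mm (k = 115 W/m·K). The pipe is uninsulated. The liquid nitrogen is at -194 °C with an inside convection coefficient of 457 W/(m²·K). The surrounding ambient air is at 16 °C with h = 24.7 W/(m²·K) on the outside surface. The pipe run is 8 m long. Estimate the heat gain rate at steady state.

Radial resistances (cylindrical: R_cond = ln(r_o/r_i)/(2πkL), R_conv = 1/(h·2πrL)):
R_inner film = 1/(h_i·2πr₁L) = 1/(457×2π×0.025×8) = 0.001741 K/W
R_brass pipe wall = ln(31.5/25)/(2π×115×8) = 3.998×10^-5 K/W
R_outer film = 1/(h_o·2πr_oL) = 1/(24.7×2π×0.0315×8) = 0.02557 K/W
R_total = 0.02735 K/W
Q = ΔT/R_total = 210/0.02735

Q ≈ 7680 W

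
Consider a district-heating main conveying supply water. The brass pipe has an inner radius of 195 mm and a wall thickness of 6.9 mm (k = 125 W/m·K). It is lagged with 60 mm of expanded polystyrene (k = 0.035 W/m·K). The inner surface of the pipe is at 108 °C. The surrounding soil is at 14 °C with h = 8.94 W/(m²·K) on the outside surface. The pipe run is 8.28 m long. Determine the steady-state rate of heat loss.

Q ≈ 622 W

Per-layer cylindrical resistances, series-summed:
R_brass pipe wall = ln(201.9/195)/(2π×125×8.28) = 5.347×10^-6 K/W
R_expanded polystyrene = ln(261.9/201.9)/(2π×0.035×8.28) = 0.1429 K/W
R_outer film = 1/(h_o·2πr_oL) = 1/(8.94×2π×0.2619×8.28) = 0.00821 K/W
R_total = 0.1511 K/W
Q = ΔT/R_total = 94/0.1511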